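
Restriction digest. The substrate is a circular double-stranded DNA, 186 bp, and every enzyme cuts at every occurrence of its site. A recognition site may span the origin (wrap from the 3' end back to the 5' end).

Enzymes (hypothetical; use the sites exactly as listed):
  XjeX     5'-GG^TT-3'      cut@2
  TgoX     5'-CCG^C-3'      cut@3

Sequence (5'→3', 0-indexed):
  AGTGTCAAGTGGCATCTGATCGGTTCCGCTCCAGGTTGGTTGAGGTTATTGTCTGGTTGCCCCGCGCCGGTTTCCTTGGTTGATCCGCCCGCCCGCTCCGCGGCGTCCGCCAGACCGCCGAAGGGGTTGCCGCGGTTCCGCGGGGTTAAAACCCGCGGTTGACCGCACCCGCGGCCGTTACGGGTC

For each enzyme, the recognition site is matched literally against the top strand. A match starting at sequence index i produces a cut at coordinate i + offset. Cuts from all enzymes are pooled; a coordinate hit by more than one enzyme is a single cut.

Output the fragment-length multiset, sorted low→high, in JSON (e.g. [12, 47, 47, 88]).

Per-enzyme occurrences:
  XjeX GGTT/2: at [21, 33, 37, 43, 54, 68, 77, 124, 133, 143, 156] ⇒ [23, 35, 39, 45, 56, 70, 79, 126, 135, 145, 158]
  TgoX CCGC/3: at [25, 61, 84, 88, 92, 97, 106, 114, 129, 137, 152, 162, 168] ⇒ [28, 64, 87, 91, 95, 100, 109, 117, 132, 140, 155, 165, 171]

Pooled cuts: [23, 28, 35, 39, 45, 56, 64, 70, 79, 87, 91, 95, 100, 109, 117, 126, 132, 135, 140, 145, 155, 158, 165, 171]

Fragment lengths:
  23→28: 5 bp
  28→35: 7 bp
  35→39: 4 bp
  39→45: 6 bp
  45→56: 11 bp
  56→64: 8 bp
  64→70: 6 bp
  70→79: 9 bp
  79→87: 8 bp
  87→91: 4 bp
  91→95: 4 bp
  95→100: 5 bp
  100→109: 9 bp
  109→117: 8 bp
  117→126: 9 bp
  126→132: 6 bp
  132→135: 3 bp
  135→140: 5 bp
  140→145: 5 bp
  145→155: 10 bp
  155→158: 3 bp
  158→165: 7 bp
  165→171: 6 bp
  171→23 (wrap): 186-171+23 = 38 bp

[3,3,4,4,4,5,5,5,5,6,6,6,6,7,7,8,8,8,9,9,9,10,11,38]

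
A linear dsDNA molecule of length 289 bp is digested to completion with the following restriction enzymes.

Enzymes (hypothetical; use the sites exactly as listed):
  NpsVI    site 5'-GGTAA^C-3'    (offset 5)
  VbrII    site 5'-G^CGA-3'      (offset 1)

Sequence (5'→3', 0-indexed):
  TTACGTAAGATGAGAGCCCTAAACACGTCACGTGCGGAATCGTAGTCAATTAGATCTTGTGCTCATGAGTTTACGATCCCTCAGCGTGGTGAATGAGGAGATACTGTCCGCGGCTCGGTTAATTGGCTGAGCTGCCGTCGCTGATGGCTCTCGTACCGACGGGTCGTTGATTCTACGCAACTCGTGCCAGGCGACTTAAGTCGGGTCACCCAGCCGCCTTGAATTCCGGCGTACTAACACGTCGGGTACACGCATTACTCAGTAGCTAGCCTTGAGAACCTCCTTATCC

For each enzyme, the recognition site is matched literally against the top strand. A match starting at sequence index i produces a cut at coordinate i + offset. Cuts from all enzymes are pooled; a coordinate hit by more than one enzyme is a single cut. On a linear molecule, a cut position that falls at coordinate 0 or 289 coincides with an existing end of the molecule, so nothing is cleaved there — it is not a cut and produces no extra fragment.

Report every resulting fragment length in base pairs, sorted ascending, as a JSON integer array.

Scan for sites:
  NpsVI (GGTAAC, off=5): no sites
  VbrII (GCGA, off=1): starts [190] → cuts [191]

Pooled cuts: [191]

Fragment lengths:
  [0,191): 191 bp
  [191,289): 98 bp

[98,191]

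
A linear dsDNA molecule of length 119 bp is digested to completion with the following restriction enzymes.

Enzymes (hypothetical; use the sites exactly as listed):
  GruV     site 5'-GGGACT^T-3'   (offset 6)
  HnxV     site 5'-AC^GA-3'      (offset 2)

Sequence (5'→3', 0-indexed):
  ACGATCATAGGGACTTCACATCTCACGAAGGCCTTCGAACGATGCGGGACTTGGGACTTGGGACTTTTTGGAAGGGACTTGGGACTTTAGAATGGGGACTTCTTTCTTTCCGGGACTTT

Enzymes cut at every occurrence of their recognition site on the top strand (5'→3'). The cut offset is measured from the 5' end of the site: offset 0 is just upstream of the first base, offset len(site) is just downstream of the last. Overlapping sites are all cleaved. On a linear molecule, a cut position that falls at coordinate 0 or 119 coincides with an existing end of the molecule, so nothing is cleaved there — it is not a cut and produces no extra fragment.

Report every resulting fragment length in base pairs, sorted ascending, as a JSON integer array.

[2,2,7,7,7,11,11,13,14,14,14,17]

Site scan:
  GruV GGGACTT/6: at [9, 45, 52, 59, 73, 80, 94, 111] ⇒ [15, 51, 58, 65, 79, 86, 100, 117]
  HnxV ACGA/2: at [0, 24, 38] ⇒ [2, 26, 40]

Pooled cuts: [2, 15, 26, 40, 51, 58, 65, 79, 86, 100, 117]

Fragments:
  [0,2): 2 bp
  [2,15): 13 bp
  [15,26): 11 bp
  [26,40): 14 bp
  [40,51): 11 bp
  [51,58): 7 bp
  [58,65): 7 bp
  [65,79): 14 bp
  [79,86): 7 bp
  [86,100): 14 bp
  [100,117): 17 bp
  [117,119): 2 bp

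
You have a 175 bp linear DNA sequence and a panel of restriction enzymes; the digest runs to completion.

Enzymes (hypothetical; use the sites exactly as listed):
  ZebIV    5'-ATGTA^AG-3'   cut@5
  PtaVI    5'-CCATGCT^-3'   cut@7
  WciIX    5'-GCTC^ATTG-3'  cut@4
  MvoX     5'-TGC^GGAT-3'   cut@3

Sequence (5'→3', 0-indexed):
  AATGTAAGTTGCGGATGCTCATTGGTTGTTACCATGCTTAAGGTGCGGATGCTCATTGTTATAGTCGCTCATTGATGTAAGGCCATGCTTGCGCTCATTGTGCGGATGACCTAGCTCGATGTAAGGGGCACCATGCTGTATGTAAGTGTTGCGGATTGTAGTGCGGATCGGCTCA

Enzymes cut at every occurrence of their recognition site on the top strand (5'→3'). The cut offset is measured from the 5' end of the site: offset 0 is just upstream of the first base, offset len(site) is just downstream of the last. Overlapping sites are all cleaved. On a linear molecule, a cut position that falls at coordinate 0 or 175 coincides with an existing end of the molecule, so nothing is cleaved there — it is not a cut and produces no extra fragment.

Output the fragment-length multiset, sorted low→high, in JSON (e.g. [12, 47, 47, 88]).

Per-enzyme occurrences:
  ZebIV (ATGTAAG, off=5): starts [1, 74, 118, 139] → cuts [6, 79, 123, 144]
  PtaVI (CCATGCT, off=7): starts [31, 82, 130] → cuts [38, 89, 137]
  WciIX (GCTCATTG, off=4): starts [16, 50, 66, 92] → cuts [20, 54, 70, 96]
  MvoX (TGCGGAT, off=3): starts [9, 43, 100, 149, 161] → cuts [12, 46, 103, 152, 164]

All cut coordinates (distinct, sorted): [6, 12, 20, 38, 46, 54, 70, 79, 89, 96, 103, 123, 137, 144, 152, 164]

Fragments:
  [0,6): 6 bp
  [6,12): 6 bp
  [12,20): 8 bp
  [20,38): 18 bp
  [38,46): 8 bp
  [46,54): 8 bp
  [54,70): 16 bp
  [70,79): 9 bp
  [79,89): 10 bp
  [89,96): 7 bp
  [96,103): 7 bp
  [103,123): 20 bp
  [123,137): 14 bp
  [137,144): 7 bp
  [144,152): 8 bp
  [152,164): 12 bp
  [164,175): 11 bp

[6,6,7,7,7,8,8,8,8,9,10,11,12,14,16,18,20]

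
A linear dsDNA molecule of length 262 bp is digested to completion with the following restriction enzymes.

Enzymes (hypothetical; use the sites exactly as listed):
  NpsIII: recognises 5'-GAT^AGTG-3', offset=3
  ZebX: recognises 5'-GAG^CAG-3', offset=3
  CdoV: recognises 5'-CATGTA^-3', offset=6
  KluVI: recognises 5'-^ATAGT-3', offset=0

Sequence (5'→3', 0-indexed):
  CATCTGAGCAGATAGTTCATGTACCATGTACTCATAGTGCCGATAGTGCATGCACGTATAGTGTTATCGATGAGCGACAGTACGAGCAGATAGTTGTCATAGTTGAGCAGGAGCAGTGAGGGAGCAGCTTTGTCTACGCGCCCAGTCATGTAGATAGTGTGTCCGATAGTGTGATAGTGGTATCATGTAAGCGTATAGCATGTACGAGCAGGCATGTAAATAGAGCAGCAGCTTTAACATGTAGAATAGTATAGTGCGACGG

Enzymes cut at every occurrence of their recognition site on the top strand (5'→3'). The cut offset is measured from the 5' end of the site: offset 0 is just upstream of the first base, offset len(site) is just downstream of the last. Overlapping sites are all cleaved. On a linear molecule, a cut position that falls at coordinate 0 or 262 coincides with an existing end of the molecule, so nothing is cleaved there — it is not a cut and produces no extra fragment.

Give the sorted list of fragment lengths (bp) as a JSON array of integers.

[1,2,2,2,2,2,3,3,3,4,5,6,6,7,7,8,9,9,9,10,10,11,12,12,13,14,15,18,28,29]

Per-enzyme occurrences:
  NpsIII (GATAGTG, off=3): starts [41, 152, 164, 172] → cuts [44, 155, 167, 175]
  ZebX (GAGCAG, off=3): starts [5, 83, 104, 110, 121, 205, 222] → cuts [8, 86, 107, 113, 124, 208, 225]
  CdoV (CATGTA, off=6): starts [17, 24, 146, 183, 198, 212, 237] → cuts [23, 30, 152, 189, 204, 218, 243]
  KluVI (ATAGT, off=0): starts [11, 33, 42, 57, 89, 98, 153, 165, 173, 245, 250] → cuts [11, 33, 42, 57, 89, 98, 153, 165, 173, 245, 250]

Pooled cuts: [8, 11, 23, 30, 33, 42, 44, 57, 86, 89, 98, 107, 113, 124, 152, 153, 155, 165, 167, 173, 175, 189, 204, 208, 218, 225, 243, 245, 250]

Fragments:
  [0,8): 8 bp
  [8,11): 3 bp
  [11,23): 12 bp
  [23,30): 7 bp
  [30,33): 3 bp
  [33,42): 9 bp
  [42,44): 2 bp
  [44,57): 13 bp
  [57,86): 29 bp
  [86,89): 3 bp
  [89,98): 9 bp
  [98,107): 9 bp
  [107,113): 6 bp
  [113,124): 11 bp
  [124,152): 28 bp
  [152,153): 1 bp
  [153,155): 2 bp
  [155,165): 10 bp
  [165,167): 2 bp
  [167,173): 6 bp
  [173,175): 2 bp
  [175,189): 14 bp
  [189,204): 15 bp
  [204,208): 4 bp
  [208,218): 10 bp
  [218,225): 7 bp
  [225,243): 18 bp
  [243,245): 2 bp
  [245,250): 5 bp
  [250,262): 12 bp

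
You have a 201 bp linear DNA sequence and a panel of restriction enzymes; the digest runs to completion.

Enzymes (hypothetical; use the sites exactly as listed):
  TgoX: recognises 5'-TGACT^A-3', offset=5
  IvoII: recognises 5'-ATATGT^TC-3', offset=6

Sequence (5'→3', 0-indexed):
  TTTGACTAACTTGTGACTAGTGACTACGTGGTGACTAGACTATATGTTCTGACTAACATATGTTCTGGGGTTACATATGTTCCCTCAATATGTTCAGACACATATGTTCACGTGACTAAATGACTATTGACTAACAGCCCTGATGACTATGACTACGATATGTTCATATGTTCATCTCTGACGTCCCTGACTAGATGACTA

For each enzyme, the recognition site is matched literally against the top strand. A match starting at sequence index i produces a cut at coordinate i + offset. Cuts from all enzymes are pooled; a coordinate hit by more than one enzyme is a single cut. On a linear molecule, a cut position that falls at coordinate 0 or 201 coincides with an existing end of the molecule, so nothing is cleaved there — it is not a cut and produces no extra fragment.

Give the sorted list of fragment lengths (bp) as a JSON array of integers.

Scan for sites:
  TgoX (TGACTA, off=5): starts [2, 13, 20, 31, 49, 112, 120, 127, 143, 149, 187, 195] → cuts [7, 18, 25, 36, 54, 117, 125, 132, 148, 154, 192, 200]
  IvoII (ATATGTTC, off=6): starts [41, 57, 74, 87, 101, 157, 165] → cuts [47, 63, 80, 93, 107, 163, 171]

All cut coordinates (distinct, sorted): [7, 18, 25, 36, 47, 54, 63, 80, 93, 107, 117, 125, 132, 148, 154, 163, 171, 192, 200]

Fragment lengths:
  [0,7): 7 bp
  [7,18): 11 bp
  [18,25): 7 bp
  [25,36): 11 bp
  [36,47): 11 bp
  [47,54): 7 bp
  [54,63): 9 bp
  [63,80): 17 bp
  [80,93): 13 bp
  [93,107): 14 bp
  [107,117): 10 bp
  [117,125): 8 bp
  [125,132): 7 bp
  [132,148): 16 bp
  [148,154): 6 bp
  [154,163): 9 bp
  [163,171): 8 bp
  [171,192): 21 bp
  [192,200): 8 bp
  [200,201): 1 bp

[1,6,7,7,7,7,8,8,8,9,9,10,11,11,11,13,14,16,17,21]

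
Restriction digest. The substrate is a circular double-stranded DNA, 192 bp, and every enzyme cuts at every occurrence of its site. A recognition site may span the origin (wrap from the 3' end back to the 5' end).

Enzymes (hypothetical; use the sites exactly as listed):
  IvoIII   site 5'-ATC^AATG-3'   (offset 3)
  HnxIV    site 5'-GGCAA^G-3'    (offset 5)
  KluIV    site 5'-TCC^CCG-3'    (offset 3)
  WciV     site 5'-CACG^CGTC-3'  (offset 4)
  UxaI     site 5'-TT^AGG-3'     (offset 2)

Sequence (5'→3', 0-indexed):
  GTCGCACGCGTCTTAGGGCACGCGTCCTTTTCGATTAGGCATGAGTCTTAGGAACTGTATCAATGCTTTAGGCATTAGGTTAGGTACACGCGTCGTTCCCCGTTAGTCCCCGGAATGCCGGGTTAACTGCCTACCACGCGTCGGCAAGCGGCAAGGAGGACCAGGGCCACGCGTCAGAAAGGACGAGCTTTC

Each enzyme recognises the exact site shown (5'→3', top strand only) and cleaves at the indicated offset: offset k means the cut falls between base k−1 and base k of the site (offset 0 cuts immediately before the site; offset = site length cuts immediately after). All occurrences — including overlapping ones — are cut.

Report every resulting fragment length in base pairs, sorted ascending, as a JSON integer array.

Site scan:
  IvoIII ATCAATG/3: at [58] ⇒ [61]
  HnxIV GGCAAG/5: at [142, 149] ⇒ [147, 154]
  KluIV TCCCCG/3: at [96, 106] ⇒ [99, 109]
  WciV CACGCGTC/4: at [4, 18, 86, 134, 167] ⇒ [8, 22, 90, 138, 171]
  UxaI TTAGG/2: at [12, 34, 47, 67, 74, 79] ⇒ [14, 36, 49, 69, 76, 81]

All cut coordinates (distinct, sorted): [8, 14, 22, 36, 49, 61, 69, 76, 81, 90, 99, 109, 138, 147, 154, 171]

Fragments:
  8→14: 6 bp
  14→22: 8 bp
  22→36: 14 bp
  36→49: 13 bp
  49→61: 12 bp
  61→69: 8 bp
  69→76: 7 bp
  76→81: 5 bp
  81→90: 9 bp
  90→99: 9 bp
  99→109: 10 bp
  109→138: 29 bp
  138→147: 9 bp
  147→154: 7 bp
  154→171: 17 bp
  171→8 (wrap): 192-171+8 = 29 bp

[5,6,7,7,8,8,9,9,9,10,12,13,14,17,29,29]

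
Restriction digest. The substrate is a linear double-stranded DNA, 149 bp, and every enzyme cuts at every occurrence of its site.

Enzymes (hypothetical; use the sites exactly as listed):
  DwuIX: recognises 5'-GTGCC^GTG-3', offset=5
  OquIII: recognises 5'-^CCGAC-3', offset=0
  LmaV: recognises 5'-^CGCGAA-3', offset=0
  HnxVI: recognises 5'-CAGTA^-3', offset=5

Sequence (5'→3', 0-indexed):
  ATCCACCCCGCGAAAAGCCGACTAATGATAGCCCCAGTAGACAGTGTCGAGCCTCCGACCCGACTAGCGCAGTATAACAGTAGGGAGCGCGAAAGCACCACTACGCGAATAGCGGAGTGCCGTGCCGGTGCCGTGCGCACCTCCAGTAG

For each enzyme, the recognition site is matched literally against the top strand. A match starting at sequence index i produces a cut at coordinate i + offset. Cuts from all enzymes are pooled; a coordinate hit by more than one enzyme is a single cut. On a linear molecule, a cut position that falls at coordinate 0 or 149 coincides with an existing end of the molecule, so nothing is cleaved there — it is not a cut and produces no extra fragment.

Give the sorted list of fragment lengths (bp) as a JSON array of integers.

[1,5,5,8,8,9,11,15,15,16,16,18,22]

Per-enzyme occurrences:
  DwuIX GTGCCGTG/5: at [116, 127] ⇒ [121, 132]
  OquIII CCGAC/0: at [17, 54, 59] ⇒ [17, 54, 59]
  LmaV CGCGAA/0: at [8, 87, 103] ⇒ [8, 87, 103]
  HnxVI CAGTA/5: at [34, 69, 77, 143] ⇒ [39, 74, 82, 148]

Pooled cuts: [8, 17, 39, 54, 59, 74, 82, 87, 103, 121, 132, 148]

Fragments:
  [0,8): 8 bp
  [8,17): 9 bp
  [17,39): 22 bp
  [39,54): 15 bp
  [54,59): 5 bp
  [59,74): 15 bp
  [74,82): 8 bp
  [82,87): 5 bp
  [87,103): 16 bp
  [103,121): 18 bp
  [121,132): 11 bp
  [132,148): 16 bp
  [148,149): 1 bp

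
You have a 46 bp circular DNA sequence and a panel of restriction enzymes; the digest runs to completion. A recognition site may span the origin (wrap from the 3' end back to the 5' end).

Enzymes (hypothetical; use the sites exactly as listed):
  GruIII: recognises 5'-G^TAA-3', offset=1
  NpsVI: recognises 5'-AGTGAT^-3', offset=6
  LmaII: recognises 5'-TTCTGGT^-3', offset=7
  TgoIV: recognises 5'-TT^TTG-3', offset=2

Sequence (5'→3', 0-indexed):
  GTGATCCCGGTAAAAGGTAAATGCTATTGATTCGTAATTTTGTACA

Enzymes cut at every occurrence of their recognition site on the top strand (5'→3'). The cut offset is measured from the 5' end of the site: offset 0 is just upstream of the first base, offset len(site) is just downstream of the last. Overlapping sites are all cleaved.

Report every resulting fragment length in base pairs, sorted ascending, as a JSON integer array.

[5,5,7,12,17]

Site scan:
  GruIII GTAA/1: at [9, 16, 33] ⇒ [10, 17, 34]
  NpsVI AGTGAT/6: at [45] ⇒ [5]
  LmaII (TTCTGGT, off=7): no sites
  TgoIV TTTTG/2: at [37] ⇒ [39]

All cut coordinates (distinct, sorted): [5, 10, 17, 34, 39]

Fragment lengths:
  5→10: 5 bp
  10→17: 7 bp
  17→34: 17 bp
  34→39: 5 bp
  39→5 (wrap): 46-39+5 = 12 bp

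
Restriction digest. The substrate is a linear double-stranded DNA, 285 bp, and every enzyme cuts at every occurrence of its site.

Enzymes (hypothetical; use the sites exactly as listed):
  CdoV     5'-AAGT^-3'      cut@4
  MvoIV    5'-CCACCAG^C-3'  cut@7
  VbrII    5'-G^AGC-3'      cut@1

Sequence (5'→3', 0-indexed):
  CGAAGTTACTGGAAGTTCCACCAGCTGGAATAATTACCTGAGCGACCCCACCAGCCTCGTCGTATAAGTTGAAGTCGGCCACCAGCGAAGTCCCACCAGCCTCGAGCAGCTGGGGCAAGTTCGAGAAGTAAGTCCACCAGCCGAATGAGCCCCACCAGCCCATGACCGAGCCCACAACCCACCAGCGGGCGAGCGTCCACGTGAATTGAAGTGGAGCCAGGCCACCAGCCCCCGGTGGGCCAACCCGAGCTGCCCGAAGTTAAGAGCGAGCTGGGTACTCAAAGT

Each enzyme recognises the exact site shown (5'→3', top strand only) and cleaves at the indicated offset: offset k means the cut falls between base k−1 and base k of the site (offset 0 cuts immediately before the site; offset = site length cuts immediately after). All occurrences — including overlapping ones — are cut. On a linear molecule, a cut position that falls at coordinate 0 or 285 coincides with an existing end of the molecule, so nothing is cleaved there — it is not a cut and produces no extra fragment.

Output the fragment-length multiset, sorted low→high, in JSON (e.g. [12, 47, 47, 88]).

[2,4,4,4,5,6,6,6,6,7,7,8,8,9,10,10,10,11,13,14,14,15,16,16,17,17,19,21]

Scan for sites:
  CdoV (AAGT, off=4): starts [2, 12, 65, 71, 87, 116, 125, 129, 208, 256, 281] → cuts [6, 16, 69, 75, 91, 120, 129, 133, 212, 260] (position 285 is a terminus of the linear molecule — no cut)
  MvoIV (CCACCAGC, off=7): starts [17, 47, 78, 92, 133, 151, 178, 221] → cuts [24, 54, 85, 99, 140, 158, 185, 228]
  VbrII (GAGC, off=1): starts [39, 103, 146, 167, 190, 213, 246, 263, 267] → cuts [40, 104, 147, 168, 191, 214, 247, 264, 268]

Pooled cuts: [6, 16, 24, 40, 54, 69, 75, 85, 91, 99, 104, 120, 129, 133, 140, 147, 158, 168, 185, 191, 212, 214, 228, 247, 260, 264, 268]

Fragments:
  [0,6): 6 bp
  [6,16): 10 bp
  [16,24): 8 bp
  [24,40): 16 bp
  [40,54): 14 bp
  [54,69): 15 bp
  [69,75): 6 bp
  [75,85): 10 bp
  [85,91): 6 bp
  [91,99): 8 bp
  [99,104): 5 bp
  [104,120): 16 bp
  [120,129): 9 bp
  [129,133): 4 bp
  [133,140): 7 bp
  [140,147): 7 bp
  [147,158): 11 bp
  [158,168): 10 bp
  [168,185): 17 bp
  [185,191): 6 bp
  [191,212): 21 bp
  [212,214): 2 bp
  [214,228): 14 bp
  [228,247): 19 bp
  [247,260): 13 bp
  [260,264): 4 bp
  [264,268): 4 bp
  [268,285): 17 bp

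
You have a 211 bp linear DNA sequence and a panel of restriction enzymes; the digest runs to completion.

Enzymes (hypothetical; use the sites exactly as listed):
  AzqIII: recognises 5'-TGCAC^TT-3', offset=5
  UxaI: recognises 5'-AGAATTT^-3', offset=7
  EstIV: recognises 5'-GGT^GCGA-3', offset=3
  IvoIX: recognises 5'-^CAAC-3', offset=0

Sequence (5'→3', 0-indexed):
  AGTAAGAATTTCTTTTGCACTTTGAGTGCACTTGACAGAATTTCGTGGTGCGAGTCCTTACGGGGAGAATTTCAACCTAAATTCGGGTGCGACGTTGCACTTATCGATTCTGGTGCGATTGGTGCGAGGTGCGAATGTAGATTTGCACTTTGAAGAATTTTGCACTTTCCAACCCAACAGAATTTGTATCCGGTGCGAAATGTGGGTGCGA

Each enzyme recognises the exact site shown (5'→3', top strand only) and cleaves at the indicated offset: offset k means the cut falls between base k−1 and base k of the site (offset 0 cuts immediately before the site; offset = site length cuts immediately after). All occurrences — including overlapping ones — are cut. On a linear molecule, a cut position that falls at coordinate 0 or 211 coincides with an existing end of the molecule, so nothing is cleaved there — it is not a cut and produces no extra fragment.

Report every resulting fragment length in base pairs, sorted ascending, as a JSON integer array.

[4,4,5,5,6,7,9,9,9,11,11,11,12,12,12,13,14,16,18,23]

Site scan:
  AzqIII (TGCACTT, off=5): starts [15, 26, 95, 143, 160] → cuts [20, 31, 100, 148, 165]
  UxaI (AGAATTT, off=7): starts [4, 36, 65, 153, 178] → cuts [11, 43, 72, 160, 185]
  EstIV (GGTGCGA, off=3): starts [46, 85, 111, 120, 127, 191, 204] → cuts [49, 88, 114, 123, 130, 194, 207]
  IvoIX (CAAC, off=0): starts [72, 169, 174] → cuts [72, 169, 174]

All cut coordinates (distinct, sorted): [11, 20, 31, 43, 49, 72, 88, 100, 114, 123, 130, 148, 160, 165, 169, 174, 185, 194, 207]

Fragment lengths:
  [0,11): 11 bp
  [11,20): 9 bp
  [20,31): 11 bp
  [31,43): 12 bp
  [43,49): 6 bp
  [49,72): 23 bp
  [72,88): 16 bp
  [88,100): 12 bp
  [100,114): 14 bp
  [114,123): 9 bp
  [123,130): 7 bp
  [130,148): 18 bp
  [148,160): 12 bp
  [160,165): 5 bp
  [165,169): 4 bp
  [169,174): 5 bp
  [174,185): 11 bp
  [185,194): 9 bp
  [194,207): 13 bp
  [207,211): 4 bp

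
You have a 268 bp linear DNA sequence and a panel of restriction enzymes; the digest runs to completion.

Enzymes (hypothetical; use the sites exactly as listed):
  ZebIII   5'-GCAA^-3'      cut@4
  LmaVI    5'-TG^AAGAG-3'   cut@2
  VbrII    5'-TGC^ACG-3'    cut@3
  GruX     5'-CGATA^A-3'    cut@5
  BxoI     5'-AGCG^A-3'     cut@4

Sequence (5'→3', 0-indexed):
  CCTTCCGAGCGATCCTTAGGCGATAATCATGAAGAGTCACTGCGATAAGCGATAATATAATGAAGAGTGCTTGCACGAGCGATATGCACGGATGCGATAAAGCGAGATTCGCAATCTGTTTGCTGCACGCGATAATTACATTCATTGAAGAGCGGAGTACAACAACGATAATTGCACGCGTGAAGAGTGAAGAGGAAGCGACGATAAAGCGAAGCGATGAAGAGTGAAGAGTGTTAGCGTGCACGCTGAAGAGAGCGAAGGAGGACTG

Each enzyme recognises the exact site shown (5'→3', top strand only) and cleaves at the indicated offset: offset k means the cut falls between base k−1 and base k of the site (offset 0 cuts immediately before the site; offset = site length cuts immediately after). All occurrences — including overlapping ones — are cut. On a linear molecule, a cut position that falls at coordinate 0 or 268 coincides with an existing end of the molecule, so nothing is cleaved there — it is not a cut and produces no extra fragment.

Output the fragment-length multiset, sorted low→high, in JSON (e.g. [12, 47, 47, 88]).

[3,3,4,5,5,5,5,6,6,6,6,7,7,7,7,8,8,9,10,11,11,11,12,12,12,13,14,16,16,23]

Scan for sites:
  ZebIII (GCAA, off=4): starts [110] → cuts [114]
  LmaVI (TGAAGAG, off=2): starts [29, 60, 145, 180, 187, 217, 224, 246] → cuts [31, 62, 147, 182, 189, 219, 226, 248]
  VbrII (TGCACG, off=3): starts [71, 84, 123, 172, 239] → cuts [74, 87, 126, 175, 242]
  GruX (CGATAA, off=5): starts [20, 42, 49, 94, 129, 165, 201] → cuts [25, 47, 54, 99, 134, 170, 206]
  BxoI (AGCGA, off=4): starts [7, 47, 77, 100, 196, 207, 212, 253] → cuts [11, 51, 81, 104, 200, 211, 216, 257]

All cut coordinates (distinct, sorted): [11, 25, 31, 47, 51, 54, 62, 74, 81, 87, 99, 104, 114, 126, 134, 147, 170, 175, 182, 189, 200, 206, 211, 216, 219, 226, 242, 248, 257]

Fragments:
  [0,11): 11 bp
  [11,25): 14 bp
  [25,31): 6 bp
  [31,47): 16 bp
  [47,51): 4 bp
  [51,54): 3 bp
  [54,62): 8 bp
  [62,74): 12 bp
  [74,81): 7 bp
  [81,87): 6 bp
  [87,99): 12 bp
  [99,104): 5 bp
  [104,114): 10 bp
  [114,126): 12 bp
  [126,134): 8 bp
  [134,147): 13 bp
  [147,170): 23 bp
  [170,175): 5 bp
  [175,182): 7 bp
  [182,189): 7 bp
  [189,200): 11 bp
  [200,206): 6 bp
  [206,211): 5 bp
  [211,216): 5 bp
  [216,219): 3 bp
  [219,226): 7 bp
  [226,242): 16 bp
  [242,248): 6 bp
  [248,257): 9 bp
  [257,268): 11 bp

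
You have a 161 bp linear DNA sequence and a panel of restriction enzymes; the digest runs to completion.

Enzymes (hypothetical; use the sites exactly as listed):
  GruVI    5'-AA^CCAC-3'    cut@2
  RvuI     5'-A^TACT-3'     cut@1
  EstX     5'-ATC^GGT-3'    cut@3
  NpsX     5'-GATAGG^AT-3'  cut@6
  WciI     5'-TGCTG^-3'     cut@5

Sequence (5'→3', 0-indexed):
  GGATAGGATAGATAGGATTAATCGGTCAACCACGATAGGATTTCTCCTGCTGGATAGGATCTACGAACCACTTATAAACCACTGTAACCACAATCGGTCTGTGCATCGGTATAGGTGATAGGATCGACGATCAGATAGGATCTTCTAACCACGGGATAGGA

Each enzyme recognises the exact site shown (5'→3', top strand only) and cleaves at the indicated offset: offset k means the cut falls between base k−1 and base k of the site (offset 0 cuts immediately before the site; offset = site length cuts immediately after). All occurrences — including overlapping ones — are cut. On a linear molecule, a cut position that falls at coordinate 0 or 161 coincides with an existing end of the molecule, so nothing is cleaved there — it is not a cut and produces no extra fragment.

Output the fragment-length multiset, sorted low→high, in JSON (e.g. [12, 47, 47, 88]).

Per-enzyme occurrences:
  GruVI AACCAC/2: at [27, 65, 76, 85, 146] ⇒ [29, 67, 78, 87, 148]
  RvuI (ATACT, off=1): no sites
  EstX ATCGGT/3: at [20, 92, 104] ⇒ [23, 95, 107]
  NpsX GATAGGAT/6: at [1, 10, 33, 52, 116, 133] ⇒ [7, 16, 39, 58, 122, 139]
  WciI TGCTG/5: at [47] ⇒ [52]

All cut coordinates (distinct, sorted): [7, 16, 23, 29, 39, 52, 58, 67, 78, 87, 95, 107, 122, 139, 148]

Fragments:
  [0,7): 7 bp
  [7,16): 9 bp
  [16,23): 7 bp
  [23,29): 6 bp
  [29,39): 10 bp
  [39,52): 13 bp
  [52,58): 6 bp
  [58,67): 9 bp
  [67,78): 11 bp
  [78,87): 9 bp
  [87,95): 8 bp
  [95,107): 12 bp
  [107,122): 15 bp
  [122,139): 17 bp
  [139,148): 9 bp
  [148,161): 13 bp

[6,6,7,7,8,9,9,9,9,10,11,12,13,13,15,17]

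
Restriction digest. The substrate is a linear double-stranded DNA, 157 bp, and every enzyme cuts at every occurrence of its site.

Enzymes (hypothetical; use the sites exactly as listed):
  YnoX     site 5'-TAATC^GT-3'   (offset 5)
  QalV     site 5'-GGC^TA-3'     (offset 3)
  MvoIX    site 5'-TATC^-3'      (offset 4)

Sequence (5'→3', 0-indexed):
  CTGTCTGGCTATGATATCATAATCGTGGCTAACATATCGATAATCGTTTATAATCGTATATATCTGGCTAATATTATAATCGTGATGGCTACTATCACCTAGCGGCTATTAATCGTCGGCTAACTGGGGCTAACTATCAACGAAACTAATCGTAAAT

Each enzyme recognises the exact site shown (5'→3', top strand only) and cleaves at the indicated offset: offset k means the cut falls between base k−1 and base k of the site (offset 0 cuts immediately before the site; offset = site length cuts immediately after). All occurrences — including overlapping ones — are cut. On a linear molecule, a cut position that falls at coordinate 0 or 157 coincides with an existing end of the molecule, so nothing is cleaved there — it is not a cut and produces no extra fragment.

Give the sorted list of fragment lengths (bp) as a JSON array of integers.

Site scan:
  YnoX TAATCGT/5: at [19, 40, 50, 76, 109, 146] ⇒ [24, 45, 55, 81, 114, 151]
  QalV GGCTA/3: at [6, 26, 65, 86, 103, 117, 127] ⇒ [9, 29, 68, 89, 106, 120, 130]
  MvoIX TATC/4: at [14, 34, 60, 92, 134] ⇒ [18, 38, 64, 96, 138]

All cut coordinates (distinct, sorted): [9, 18, 24, 29, 38, 45, 55, 64, 68, 81, 89, 96, 106, 114, 120, 130, 138, 151]

Fragments:
  [0,9): 9 bp
  [9,18): 9 bp
  [18,24): 6 bp
  [24,29): 5 bp
  [29,38): 9 bp
  [38,45): 7 bp
  [45,55): 10 bp
  [55,64): 9 bp
  [64,68): 4 bp
  [68,81): 13 bp
  [81,89): 8 bp
  [89,96): 7 bp
  [96,106): 10 bp
  [106,114): 8 bp
  [114,120): 6 bp
  [120,130): 10 bp
  [130,138): 8 bp
  [138,151): 13 bp
  [151,157): 6 bp

[4,5,6,6,6,7,7,8,8,8,9,9,9,9,10,10,10,13,13]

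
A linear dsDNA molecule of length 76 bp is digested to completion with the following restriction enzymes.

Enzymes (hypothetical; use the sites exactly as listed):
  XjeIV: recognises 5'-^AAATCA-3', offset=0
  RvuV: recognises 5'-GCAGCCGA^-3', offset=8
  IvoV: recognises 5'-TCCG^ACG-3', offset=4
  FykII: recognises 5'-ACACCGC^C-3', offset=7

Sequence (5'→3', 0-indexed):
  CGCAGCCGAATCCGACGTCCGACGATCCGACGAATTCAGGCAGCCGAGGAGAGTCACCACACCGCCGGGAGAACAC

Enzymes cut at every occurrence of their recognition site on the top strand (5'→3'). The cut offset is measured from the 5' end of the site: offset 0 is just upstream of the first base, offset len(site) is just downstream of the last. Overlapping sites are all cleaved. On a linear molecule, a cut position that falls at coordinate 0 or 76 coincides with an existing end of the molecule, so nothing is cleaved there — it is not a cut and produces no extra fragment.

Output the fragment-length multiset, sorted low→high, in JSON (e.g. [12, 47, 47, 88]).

Scan for sites:
  XjeIV (AAATCA, off=0): no sites
  RvuV GCAGCCGA/8: at [1, 39] ⇒ [9, 47]
  IvoV TCCGACG/4: at [10, 17, 25] ⇒ [14, 21, 29]
  FykII ACACCGCC/7: at [58] ⇒ [65]

Pooled cuts: [9, 14, 21, 29, 47, 65]

Fragments:
  [0,9): 9 bp
  [9,14): 5 bp
  [14,21): 7 bp
  [21,29): 8 bp
  [29,47): 18 bp
  [47,65): 18 bp
  [65,76): 11 bp

[5,7,8,9,11,18,18]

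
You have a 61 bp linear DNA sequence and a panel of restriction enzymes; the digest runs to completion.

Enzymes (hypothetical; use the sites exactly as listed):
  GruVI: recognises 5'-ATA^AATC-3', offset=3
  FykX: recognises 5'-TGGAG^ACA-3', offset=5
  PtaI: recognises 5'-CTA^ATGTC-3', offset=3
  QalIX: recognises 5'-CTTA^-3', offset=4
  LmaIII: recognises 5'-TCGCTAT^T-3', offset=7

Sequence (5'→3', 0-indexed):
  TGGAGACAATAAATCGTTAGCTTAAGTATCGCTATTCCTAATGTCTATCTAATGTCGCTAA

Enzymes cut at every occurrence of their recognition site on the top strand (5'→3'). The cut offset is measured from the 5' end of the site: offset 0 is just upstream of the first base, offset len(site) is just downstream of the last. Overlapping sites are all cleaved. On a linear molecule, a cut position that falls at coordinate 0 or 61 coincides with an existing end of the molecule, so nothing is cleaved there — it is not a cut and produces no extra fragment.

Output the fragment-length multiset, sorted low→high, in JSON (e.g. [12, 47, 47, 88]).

[5,5,6,10,11,11,13]

Site scan:
  GruVI (ATAAATC, off=3): starts [8] → cuts [11]
  FykX (TGGAGACA, off=5): starts [0] → cuts [5]
  PtaI (CTAATGTC, off=3): starts [37, 48] → cuts [40, 51]
  QalIX (CTTA, off=4): starts [20] → cuts [24]
  LmaIII (TCGCTATT, off=7): starts [28] → cuts [35]

Pooled cuts: [5, 11, 24, 35, 40, 51]

Fragment lengths:
  [0,5): 5 bp
  [5,11): 6 bp
  [11,24): 13 bp
  [24,35): 11 bp
  [35,40): 5 bp
  [40,51): 11 bp
  [51,61): 10 bp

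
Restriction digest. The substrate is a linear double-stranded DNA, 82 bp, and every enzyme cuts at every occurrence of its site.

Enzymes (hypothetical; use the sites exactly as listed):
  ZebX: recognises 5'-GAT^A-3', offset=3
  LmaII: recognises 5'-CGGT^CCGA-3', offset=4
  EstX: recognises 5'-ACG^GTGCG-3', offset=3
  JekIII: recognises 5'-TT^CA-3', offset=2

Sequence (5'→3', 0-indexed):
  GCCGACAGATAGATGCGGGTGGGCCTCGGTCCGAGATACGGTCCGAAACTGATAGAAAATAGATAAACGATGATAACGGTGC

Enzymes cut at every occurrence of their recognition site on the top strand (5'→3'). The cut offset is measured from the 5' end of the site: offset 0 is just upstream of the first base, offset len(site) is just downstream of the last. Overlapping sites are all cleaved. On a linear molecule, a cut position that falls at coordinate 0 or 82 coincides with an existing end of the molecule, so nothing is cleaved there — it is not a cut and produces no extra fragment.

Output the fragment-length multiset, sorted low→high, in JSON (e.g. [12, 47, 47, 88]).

Per-enzyme occurrences:
  ZebX GATA/3: at [7, 34, 50, 61, 71] ⇒ [10, 37, 53, 64, 74]
  LmaII CGGTCCGA/4: at [26, 38] ⇒ [30, 42]
  EstX (ACGGTGCG, off=3): no sites
  JekIII (TTCA, off=2): no sites

Pooled cuts: [10, 30, 37, 42, 53, 64, 74]

Fragment lengths:
  [0,10): 10 bp
  [10,30): 20 bp
  [30,37): 7 bp
  [37,42): 5 bp
  [42,53): 11 bp
  [53,64): 11 bp
  [64,74): 10 bp
  [74,82): 8 bp

[5,7,8,10,10,11,11,20]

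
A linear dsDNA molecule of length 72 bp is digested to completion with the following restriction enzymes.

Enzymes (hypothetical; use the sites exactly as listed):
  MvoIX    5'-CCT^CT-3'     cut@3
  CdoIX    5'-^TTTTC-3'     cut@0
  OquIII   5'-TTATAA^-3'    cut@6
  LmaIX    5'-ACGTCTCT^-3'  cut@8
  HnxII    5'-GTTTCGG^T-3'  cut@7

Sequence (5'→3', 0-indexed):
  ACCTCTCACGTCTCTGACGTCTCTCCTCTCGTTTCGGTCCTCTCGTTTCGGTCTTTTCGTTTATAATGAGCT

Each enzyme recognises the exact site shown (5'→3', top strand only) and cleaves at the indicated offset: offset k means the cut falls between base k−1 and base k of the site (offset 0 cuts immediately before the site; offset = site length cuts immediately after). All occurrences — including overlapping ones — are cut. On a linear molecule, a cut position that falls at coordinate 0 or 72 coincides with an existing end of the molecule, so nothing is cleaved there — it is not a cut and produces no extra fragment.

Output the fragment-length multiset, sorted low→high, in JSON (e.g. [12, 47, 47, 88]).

Per-enzyme occurrences:
  MvoIX (CCTCT, off=3): starts [1, 24, 38] → cuts [4, 27, 41]
  CdoIX (TTTTC, off=0): starts [53] → cuts [53]
  OquIII (TTATAA, off=6): starts [60] → cuts [66]
  LmaIX (ACGTCTCT, off=8): starts [7, 16] → cuts [15, 24]
  HnxII (GTTTCGGT, off=7): starts [30, 44] → cuts [37, 51]

Pooled cuts: [4, 15, 24, 27, 37, 41, 51, 53, 66]

Fragments:
  [0,4): 4 bp
  [4,15): 11 bp
  [15,24): 9 bp
  [24,27): 3 bp
  [27,37): 10 bp
  [37,41): 4 bp
  [41,51): 10 bp
  [51,53): 2 bp
  [53,66): 13 bp
  [66,72): 6 bp

[2,3,4,4,6,9,10,10,11,13]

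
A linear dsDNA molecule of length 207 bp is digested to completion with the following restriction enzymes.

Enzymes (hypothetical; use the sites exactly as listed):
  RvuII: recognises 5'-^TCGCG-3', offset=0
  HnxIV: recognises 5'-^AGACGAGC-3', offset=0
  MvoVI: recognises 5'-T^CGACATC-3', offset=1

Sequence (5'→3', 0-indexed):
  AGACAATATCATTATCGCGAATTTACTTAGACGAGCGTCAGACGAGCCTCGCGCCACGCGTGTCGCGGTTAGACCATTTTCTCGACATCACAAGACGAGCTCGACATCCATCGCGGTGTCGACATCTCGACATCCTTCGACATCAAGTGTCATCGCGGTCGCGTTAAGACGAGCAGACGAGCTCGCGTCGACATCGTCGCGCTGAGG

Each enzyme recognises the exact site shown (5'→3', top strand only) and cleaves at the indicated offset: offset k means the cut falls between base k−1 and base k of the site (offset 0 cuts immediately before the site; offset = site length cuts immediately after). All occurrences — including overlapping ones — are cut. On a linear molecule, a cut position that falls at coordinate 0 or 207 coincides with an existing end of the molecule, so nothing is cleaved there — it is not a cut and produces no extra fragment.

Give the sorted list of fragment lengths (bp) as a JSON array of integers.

[6,6,8,8,8,8,8,9,9,9,9,10,10,11,11,14,14,14,15,20]

Scan for sites:
  RvuII TCGCG/0: at [14, 48, 62, 110, 152, 158, 182, 196] ⇒ [14, 48, 62, 110, 152, 158, 182, 196]
  HnxIV AGACGAGC/0: at [28, 39, 92, 166, 174] ⇒ [28, 39, 92, 166, 174]
  MvoVI TCGACATC/1: at [81, 100, 118, 126, 136, 187] ⇒ [82, 101, 119, 127, 137, 188]

Pooled cuts: [14, 28, 39, 48, 62, 82, 92, 101, 110, 119, 127, 137, 152, 158, 166, 174, 182, 188, 196]

Fragment lengths:
  [0,14): 14 bp
  [14,28): 14 bp
  [28,39): 11 bp
  [39,48): 9 bp
  [48,62): 14 bp
  [62,82): 20 bp
  [82,92): 10 bp
  [92,101): 9 bp
  [101,110): 9 bp
  [110,119): 9 bp
  [119,127): 8 bp
  [127,137): 10 bp
  [137,152): 15 bp
  [152,158): 6 bp
  [158,166): 8 bp
  [166,174): 8 bp
  [174,182): 8 bp
  [182,188): 6 bp
  [188,196): 8 bp
  [196,207): 11 bp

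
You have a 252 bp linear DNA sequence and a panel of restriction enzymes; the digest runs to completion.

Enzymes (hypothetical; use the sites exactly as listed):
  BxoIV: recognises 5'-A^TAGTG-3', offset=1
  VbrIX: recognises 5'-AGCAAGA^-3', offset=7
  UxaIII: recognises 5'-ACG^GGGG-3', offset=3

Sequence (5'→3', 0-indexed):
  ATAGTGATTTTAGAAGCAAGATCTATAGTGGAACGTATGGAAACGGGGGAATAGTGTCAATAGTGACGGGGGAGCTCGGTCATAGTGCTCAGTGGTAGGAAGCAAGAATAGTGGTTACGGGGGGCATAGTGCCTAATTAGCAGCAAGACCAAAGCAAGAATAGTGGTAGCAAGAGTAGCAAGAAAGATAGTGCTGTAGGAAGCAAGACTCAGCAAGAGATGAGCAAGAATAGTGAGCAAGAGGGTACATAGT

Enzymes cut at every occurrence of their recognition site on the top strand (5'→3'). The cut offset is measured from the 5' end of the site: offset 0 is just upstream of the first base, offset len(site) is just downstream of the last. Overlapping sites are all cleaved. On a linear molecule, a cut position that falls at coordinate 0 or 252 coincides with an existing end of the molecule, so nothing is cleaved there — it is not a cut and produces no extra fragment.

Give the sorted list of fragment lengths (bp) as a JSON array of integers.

Scan for sites:
  BxoIV ATAGTG/1: at [0, 24, 50, 59, 81, 107, 125, 159, 186, 228] ⇒ [1, 25, 51, 60, 82, 108, 126, 160, 187, 229]
  VbrIX AGCAAGA/7: at [14, 100, 141, 152, 167, 176, 200, 210, 221, 234] ⇒ [21, 107, 148, 159, 174, 183, 207, 217, 228, 241]
  UxaIII ACGGGGG/3: at [42, 65, 116] ⇒ [45, 68, 119]

All cut coordinates (distinct, sorted): [1, 21, 25, 45, 51, 60, 68, 82, 107, 108, 119, 126, 148, 159, 160, 174, 183, 187, 207, 217, 228, 229, 241]

Fragments:
  [0,1): 1 bp
  [1,21): 20 bp
  [21,25): 4 bp
  [25,45): 20 bp
  [45,51): 6 bp
  [51,60): 9 bp
  [60,68): 8 bp
  [68,82): 14 bp
  [82,107): 25 bp
  [107,108): 1 bp
  [108,119): 11 bp
  [119,126): 7 bp
  [126,148): 22 bp
  [148,159): 11 bp
  [159,160): 1 bp
  [160,174): 14 bp
  [174,183): 9 bp
  [183,187): 4 bp
  [187,207): 20 bp
  [207,217): 10 bp
  [217,228): 11 bp
  [228,229): 1 bp
  [229,241): 12 bp
  [241,252): 11 bp

[1,1,1,1,4,4,6,7,8,9,9,10,11,11,11,11,12,14,14,20,20,20,22,25]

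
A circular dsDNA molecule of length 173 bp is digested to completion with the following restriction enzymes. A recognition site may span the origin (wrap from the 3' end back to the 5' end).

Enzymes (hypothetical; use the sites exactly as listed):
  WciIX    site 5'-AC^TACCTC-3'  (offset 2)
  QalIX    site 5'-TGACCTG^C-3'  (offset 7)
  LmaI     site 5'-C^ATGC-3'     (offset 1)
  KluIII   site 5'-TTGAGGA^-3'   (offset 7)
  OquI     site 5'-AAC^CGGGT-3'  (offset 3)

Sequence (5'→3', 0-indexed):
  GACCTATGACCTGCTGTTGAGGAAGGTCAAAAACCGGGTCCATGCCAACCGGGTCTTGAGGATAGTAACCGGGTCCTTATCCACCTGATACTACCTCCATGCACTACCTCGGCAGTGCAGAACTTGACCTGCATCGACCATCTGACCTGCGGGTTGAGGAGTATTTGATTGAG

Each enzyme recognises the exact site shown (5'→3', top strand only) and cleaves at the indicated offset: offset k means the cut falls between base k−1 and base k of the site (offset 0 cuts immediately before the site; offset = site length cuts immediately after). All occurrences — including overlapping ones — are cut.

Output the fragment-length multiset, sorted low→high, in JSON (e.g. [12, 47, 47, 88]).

Site scan:
  WciIX ACTACCTC/2: at [89, 102] ⇒ [91, 104]
  QalIX TGACCTGC/7: at [6, 124, 142] ⇒ [13, 131, 149]
  LmaI CATGC/1: at [40, 97] ⇒ [41, 98]
  KluIII TTGAGGA/7: at [16, 55, 153, 168] ⇒ [2, 23, 62, 160]
  OquI AACCGGGT/3: at [31, 46, 66] ⇒ [34, 49, 69]

All cut coordinates (distinct, sorted): [2, 13, 23, 34, 41, 49, 62, 69, 91, 98, 104, 131, 149, 160]

Fragments:
  2→13: 11 bp
  13→23: 10 bp
  23→34: 11 bp
  34→41: 7 bp
  41→49: 8 bp
  49→62: 13 bp
  62→69: 7 bp
  69→91: 22 bp
  91→98: 7 bp
  98→104: 6 bp
  104→131: 27 bp
  131→149: 18 bp
  149→160: 11 bp
  160→2 (wrap): 173-160+2 = 15 bp

[6,7,7,7,8,10,11,11,11,13,15,18,22,27]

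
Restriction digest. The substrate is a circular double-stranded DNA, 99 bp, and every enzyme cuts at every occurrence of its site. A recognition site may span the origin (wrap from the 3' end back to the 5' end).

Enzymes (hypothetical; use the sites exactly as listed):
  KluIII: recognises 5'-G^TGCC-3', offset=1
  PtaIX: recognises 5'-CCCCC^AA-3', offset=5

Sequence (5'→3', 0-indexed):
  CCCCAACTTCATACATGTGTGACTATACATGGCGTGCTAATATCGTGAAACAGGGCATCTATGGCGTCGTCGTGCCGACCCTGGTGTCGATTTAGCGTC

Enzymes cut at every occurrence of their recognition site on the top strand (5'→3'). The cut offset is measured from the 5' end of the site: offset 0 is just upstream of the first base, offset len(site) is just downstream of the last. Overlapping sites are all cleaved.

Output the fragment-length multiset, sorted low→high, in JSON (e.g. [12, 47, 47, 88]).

Scan for sites:
  KluIII (GTGCC, off=1): starts [71] → cuts [72]
  PtaIX (CCCCCAA, off=5): starts [98] → cuts [4]

Pooled cuts: [4, 72]

Fragment lengths:
  4→72: 68 bp
  72→4 (wrap): 99-72+4 = 31 bp

[31,68]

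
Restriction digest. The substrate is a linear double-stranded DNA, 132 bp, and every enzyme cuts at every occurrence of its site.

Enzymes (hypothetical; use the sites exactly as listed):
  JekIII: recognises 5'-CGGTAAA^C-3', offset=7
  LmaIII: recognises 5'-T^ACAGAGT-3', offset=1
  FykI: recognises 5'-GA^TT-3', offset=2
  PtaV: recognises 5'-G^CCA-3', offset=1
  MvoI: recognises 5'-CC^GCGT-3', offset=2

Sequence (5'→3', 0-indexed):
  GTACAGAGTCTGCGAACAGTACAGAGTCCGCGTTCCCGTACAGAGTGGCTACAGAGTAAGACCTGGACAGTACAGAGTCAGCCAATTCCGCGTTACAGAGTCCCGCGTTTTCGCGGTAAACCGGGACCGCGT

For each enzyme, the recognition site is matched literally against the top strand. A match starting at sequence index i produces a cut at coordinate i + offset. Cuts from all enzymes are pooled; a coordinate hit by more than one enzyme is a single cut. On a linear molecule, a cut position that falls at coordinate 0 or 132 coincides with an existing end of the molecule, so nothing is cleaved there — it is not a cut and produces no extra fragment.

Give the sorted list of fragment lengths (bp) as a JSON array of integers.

[2,4,5,8,8,9,10,10,10,11,16,18,21]

Scan for sites:
  JekIII CGGTAAAC/7: at [113] ⇒ [120]
  LmaIII TACAGAGT/1: at [1, 19, 38, 49, 70, 93] ⇒ [2, 20, 39, 50, 71, 94]
  FykI (GATT, off=2): no sites
  PtaV GCCA/1: at [80] ⇒ [81]
  MvoI CCGCGT/2: at [27, 87, 102, 126] ⇒ [29, 89, 104, 128]

All cut coordinates (distinct, sorted): [2, 20, 29, 39, 50, 71, 81, 89, 94, 104, 120, 128]

Fragments:
  [0,2): 2 bp
  [2,20): 18 bp
  [20,29): 9 bp
  [29,39): 10 bp
  [39,50): 11 bp
  [50,71): 21 bp
  [71,81): 10 bp
  [81,89): 8 bp
  [89,94): 5 bp
  [94,104): 10 bp
  [104,120): 16 bp
  [120,128): 8 bp
  [128,132): 4 bp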